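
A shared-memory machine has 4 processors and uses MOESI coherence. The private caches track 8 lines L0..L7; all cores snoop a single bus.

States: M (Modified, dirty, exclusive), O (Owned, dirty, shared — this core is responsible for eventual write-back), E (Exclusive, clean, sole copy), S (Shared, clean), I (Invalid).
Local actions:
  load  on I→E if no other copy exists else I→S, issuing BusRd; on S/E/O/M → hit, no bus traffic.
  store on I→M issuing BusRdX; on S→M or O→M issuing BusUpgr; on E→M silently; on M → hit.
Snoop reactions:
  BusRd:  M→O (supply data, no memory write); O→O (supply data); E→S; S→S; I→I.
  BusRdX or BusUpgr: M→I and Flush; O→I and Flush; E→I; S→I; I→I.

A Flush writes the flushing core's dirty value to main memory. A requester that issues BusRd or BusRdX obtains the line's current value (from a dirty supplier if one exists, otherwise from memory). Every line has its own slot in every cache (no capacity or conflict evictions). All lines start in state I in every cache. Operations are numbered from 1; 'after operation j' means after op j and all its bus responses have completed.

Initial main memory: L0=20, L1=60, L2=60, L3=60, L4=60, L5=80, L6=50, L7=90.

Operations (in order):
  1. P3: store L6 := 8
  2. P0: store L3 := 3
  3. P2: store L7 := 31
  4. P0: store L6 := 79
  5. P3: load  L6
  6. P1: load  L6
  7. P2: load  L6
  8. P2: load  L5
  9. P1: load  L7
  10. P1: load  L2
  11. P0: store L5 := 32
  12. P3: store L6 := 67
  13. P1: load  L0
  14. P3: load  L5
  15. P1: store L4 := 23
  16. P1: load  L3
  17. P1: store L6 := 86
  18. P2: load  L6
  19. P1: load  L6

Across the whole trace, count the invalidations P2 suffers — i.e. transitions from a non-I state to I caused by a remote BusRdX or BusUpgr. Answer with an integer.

step 1: P3: store L6 := 8  ⟶  IIIM  (L6)  txn=BusRdX  M[L6]=50
step 2: P0: store L3 := 3  ⟶  MIII  (L3)  txn=BusRdX  M[L3]=60
step 3: P2: store L7 := 31  ⟶  IIMI  (L7)  txn=BusRdX  M[L7]=90
step 4: P0: store L6 := 79  ⟶  MIII  (L6)  txn=BusRdX+Flush  M[L6]=8
step 5: P3: load  L6  ⟶  OIIS  (L6)  txn=BusRd  M[L6]=8
step 6: P1: load  L6  ⟶  OSIS  (L6)  txn=BusRd  M[L6]=8
step 7: P2: load  L6  ⟶  OSSS  (L6)  txn=BusRd  M[L6]=8
step 8: P2: load  L5  ⟶  IIEI  (L5)  txn=BusRd  M[L5]=80
step 9: P1: load  L7  ⟶  ISOI  (L7)  txn=BusRd  M[L7]=90
step 10: P1: load  L2  ⟶  IEII  (L2)  txn=BusRd  M[L2]=60
step 11: P0: store L5 := 32  ⟶  MIII  (L5)  txn=BusRdX  M[L5]=80
step 12: P3: store L6 := 67  ⟶  IIIM  (L6)  txn=BusUpgr+Flush  M[L6]=79
step 13: P1: load  L0  ⟶  IEII  (L0)  txn=BusRd  M[L0]=20
step 14: P3: load  L5  ⟶  OIIS  (L5)  txn=BusRd  M[L5]=80
step 15: P1: store L4 := 23  ⟶  IMII  (L4)  txn=BusRdX  M[L4]=60
step 16: P1: load  L3  ⟶  OSII  (L3)  txn=BusRd  M[L3]=60
step 17: P1: store L6 := 86  ⟶  IMII  (L6)  txn=BusRdX+Flush  M[L6]=67
step 18: P2: load  L6  ⟶  IOSI  (L6)  txn=BusRd  M[L6]=67
step 19: P1: load  L6  ⟶  IOSI  (L6)  txn=∅  M[L6]=67

invalidations = 2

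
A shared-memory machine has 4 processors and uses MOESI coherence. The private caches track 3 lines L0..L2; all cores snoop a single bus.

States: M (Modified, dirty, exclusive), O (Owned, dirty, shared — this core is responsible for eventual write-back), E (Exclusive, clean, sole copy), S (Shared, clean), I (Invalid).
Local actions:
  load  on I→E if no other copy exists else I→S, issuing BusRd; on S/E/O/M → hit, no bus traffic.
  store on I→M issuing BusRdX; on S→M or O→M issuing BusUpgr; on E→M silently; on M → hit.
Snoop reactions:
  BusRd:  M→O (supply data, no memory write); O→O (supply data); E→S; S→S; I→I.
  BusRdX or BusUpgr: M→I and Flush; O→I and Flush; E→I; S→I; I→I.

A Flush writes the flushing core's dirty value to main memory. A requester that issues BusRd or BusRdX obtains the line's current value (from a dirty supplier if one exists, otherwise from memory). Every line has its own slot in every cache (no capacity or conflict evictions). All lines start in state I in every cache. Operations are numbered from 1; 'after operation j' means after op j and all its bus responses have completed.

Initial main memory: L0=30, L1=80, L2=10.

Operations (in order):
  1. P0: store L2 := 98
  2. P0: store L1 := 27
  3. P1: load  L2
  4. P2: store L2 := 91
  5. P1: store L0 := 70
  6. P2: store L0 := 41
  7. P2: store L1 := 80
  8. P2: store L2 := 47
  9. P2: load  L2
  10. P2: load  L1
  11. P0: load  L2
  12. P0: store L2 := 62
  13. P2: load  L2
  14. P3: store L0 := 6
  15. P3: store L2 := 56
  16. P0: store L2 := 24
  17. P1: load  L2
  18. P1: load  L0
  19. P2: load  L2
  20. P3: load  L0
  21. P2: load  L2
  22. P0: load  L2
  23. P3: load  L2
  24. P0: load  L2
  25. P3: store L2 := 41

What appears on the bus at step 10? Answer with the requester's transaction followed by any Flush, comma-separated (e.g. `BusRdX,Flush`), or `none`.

bus = none

step 1: P0: store L2 := 98  ⟶  MIII  (L2)  txn=BusRdX  M[L2]=10
step 2: P0: store L1 := 27  ⟶  MIII  (L1)  txn=BusRdX  M[L1]=80
step 3: P1: load  L2  ⟶  OSII  (L2)  txn=BusRd  M[L2]=10
step 4: P2: store L2 := 91  ⟶  IIMI  (L2)  txn=BusRdX+Flush  M[L2]=98
step 5: P1: store L0 := 70  ⟶  IMII  (L0)  txn=BusRdX  M[L0]=30
step 6: P2: store L0 := 41  ⟶  IIMI  (L0)  txn=BusRdX+Flush  M[L0]=70
step 7: P2: store L1 := 80  ⟶  IIMI  (L1)  txn=BusRdX+Flush  M[L1]=27
step 8: P2: store L2 := 47  ⟶  IIMI  (L2)  txn=∅  M[L2]=98
step 9: P2: load  L2  ⟶  IIMI  (L2)  txn=∅  M[L2]=98
step 10: P2: load  L1  ⟶  IIMI  (L1)  txn=∅  M[L1]=27
step 11: P0: load  L2  ⟶  SIOI  (L2)  txn=BusRd  M[L2]=98
step 12: P0: store L2 := 62  ⟶  MIII  (L2)  txn=BusUpgr+Flush  M[L2]=47
step 13: P2: load  L2  ⟶  OISI  (L2)  txn=BusRd  M[L2]=47
step 14: P3: store L0 := 6  ⟶  IIIM  (L0)  txn=BusRdX+Flush  M[L0]=41
step 15: P3: store L2 := 56  ⟶  IIIM  (L2)  txn=BusRdX+Flush  M[L2]=62
step 16: P0: store L2 := 24  ⟶  MIII  (L2)  txn=BusRdX+Flush  M[L2]=56
step 17: P1: load  L2  ⟶  OSII  (L2)  txn=BusRd  M[L2]=56
step 18: P1: load  L0  ⟶  ISIO  (L0)  txn=BusRd  M[L0]=41
step 19: P2: load  L2  ⟶  OSSI  (L2)  txn=BusRd  M[L2]=56
step 20: P3: load  L0  ⟶  ISIO  (L0)  txn=∅  M[L0]=41
step 21: P2: load  L2  ⟶  OSSI  (L2)  txn=∅  M[L2]=56
step 22: P0: load  L2  ⟶  OSSI  (L2)  txn=∅  M[L2]=56
step 23: P3: load  L2  ⟶  OSSS  (L2)  txn=BusRd  M[L2]=56
step 24: P0: load  L2  ⟶  OSSS  (L2)  txn=∅  M[L2]=56
step 25: P3: store L2 := 41  ⟶  IIIM  (L2)  txn=BusUpgr+Flush  M[L2]=24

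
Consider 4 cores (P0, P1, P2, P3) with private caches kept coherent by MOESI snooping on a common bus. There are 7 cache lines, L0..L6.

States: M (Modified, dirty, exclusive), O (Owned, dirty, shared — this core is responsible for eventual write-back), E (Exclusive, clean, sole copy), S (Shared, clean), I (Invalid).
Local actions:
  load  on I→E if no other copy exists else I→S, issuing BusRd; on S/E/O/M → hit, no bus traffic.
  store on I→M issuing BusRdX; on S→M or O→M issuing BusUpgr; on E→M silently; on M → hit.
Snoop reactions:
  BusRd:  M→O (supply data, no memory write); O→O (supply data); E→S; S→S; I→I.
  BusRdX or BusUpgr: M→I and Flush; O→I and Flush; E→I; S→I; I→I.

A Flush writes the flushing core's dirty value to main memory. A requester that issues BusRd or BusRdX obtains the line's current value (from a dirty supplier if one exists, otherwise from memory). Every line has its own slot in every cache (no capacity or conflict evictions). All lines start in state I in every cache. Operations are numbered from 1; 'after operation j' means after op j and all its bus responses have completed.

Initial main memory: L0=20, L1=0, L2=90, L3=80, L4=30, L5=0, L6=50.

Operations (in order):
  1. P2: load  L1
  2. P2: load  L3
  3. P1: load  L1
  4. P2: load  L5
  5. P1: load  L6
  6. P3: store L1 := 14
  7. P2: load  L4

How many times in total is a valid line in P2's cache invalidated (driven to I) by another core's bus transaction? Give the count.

1. P2: load  L1  bus=[BusRd]  L1: P0=I P1=I P2=E P3=I  mem[L1]=0
2. P2: load  L3  bus=[BusRd]  L3: P0=I P1=I P2=E P3=I  mem[L3]=80
3. P1: load  L1  bus=[BusRd]  L1: P0=I P1=S P2=S P3=I  mem[L1]=0
4. P2: load  L5  bus=[BusRd]  L5: P0=I P1=I P2=E P3=I  mem[L5]=0
5. P1: load  L6  bus=[BusRd]  L6: P0=I P1=E P2=I P3=I  mem[L6]=50
6. P3: store L1 := 14  bus=[BusRdX]  L1: P0=I P1=I P2=I P3=M  mem[L1]=0
7. P2: load  L4  bus=[BusRd]  L4: P0=I P1=I P2=E P3=I  mem[L4]=30

invalidations = 1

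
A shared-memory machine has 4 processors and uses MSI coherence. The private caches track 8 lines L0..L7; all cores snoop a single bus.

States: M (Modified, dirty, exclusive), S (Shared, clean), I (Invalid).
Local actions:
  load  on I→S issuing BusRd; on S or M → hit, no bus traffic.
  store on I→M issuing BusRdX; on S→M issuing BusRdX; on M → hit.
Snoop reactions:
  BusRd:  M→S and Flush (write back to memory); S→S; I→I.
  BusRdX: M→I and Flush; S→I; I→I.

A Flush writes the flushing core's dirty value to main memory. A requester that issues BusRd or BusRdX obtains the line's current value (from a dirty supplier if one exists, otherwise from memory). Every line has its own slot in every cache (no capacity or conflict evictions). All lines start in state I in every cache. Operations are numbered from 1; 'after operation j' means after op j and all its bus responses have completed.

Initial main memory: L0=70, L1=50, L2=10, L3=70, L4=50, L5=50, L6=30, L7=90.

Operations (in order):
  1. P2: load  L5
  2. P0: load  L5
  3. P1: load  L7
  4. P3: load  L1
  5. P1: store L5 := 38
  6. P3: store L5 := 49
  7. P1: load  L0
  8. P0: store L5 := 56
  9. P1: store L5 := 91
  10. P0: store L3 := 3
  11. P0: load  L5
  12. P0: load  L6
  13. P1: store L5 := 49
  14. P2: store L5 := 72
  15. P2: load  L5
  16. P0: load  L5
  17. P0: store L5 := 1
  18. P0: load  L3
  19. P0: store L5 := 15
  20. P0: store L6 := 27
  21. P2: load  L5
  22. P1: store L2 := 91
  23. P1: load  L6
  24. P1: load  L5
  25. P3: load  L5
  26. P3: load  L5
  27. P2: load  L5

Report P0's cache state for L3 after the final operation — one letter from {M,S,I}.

state = M

  op1 P2: load  L5 → I/I/S/I on L5; bus BusRd; mem=50
  op2 P0: load  L5 → S/I/S/I on L5; bus BusRd; mem=50
  op3 P1: load  L7 → I/S/I/I on L7; bus BusRd; mem=90
  op4 P3: load  L1 → I/I/I/S on L1; bus BusRd; mem=50
  op5 P1: store L5 := 38 → I/M/I/I on L5; bus BusRdX; mem=50
  op6 P3: store L5 := 49 → I/I/I/M on L5; bus BusRdX Flush; mem=38
  op7 P1: load  L0 → I/S/I/I on L0; bus BusRd; mem=70
  op8 P0: store L5 := 56 → M/I/I/I on L5; bus BusRdX Flush; mem=49
  op9 P1: store L5 := 91 → I/M/I/I on L5; bus BusRdX Flush; mem=56
  op10 P0: store L3 := 3 → M/I/I/I on L3; bus BusRdX; mem=70
  op11 P0: load  L5 → S/S/I/I on L5; bus BusRd Flush; mem=91
  op12 P0: load  L6 → S/I/I/I on L6; bus BusRd; mem=30
  op13 P1: store L5 := 49 → I/M/I/I on L5; bus BusRdX; mem=91
  op14 P2: store L5 := 72 → I/I/M/I on L5; bus BusRdX Flush; mem=49
  op15 P2: load  L5 → I/I/M/I on L5; bus (none); mem=49
  op16 P0: load  L5 → S/I/S/I on L5; bus BusRd Flush; mem=72
  op17 P0: store L5 := 1 → M/I/I/I on L5; bus BusRdX; mem=72
  op18 P0: load  L3 → M/I/I/I on L3; bus (none); mem=70
  op19 P0: store L5 := 15 → M/I/I/I on L5; bus (none); mem=72
  op20 P0: store L6 := 27 → M/I/I/I on L6; bus BusRdX; mem=30
  op21 P2: load  L5 → S/I/S/I on L5; bus BusRd Flush; mem=15
  op22 P1: store L2 := 91 → I/M/I/I on L2; bus BusRdX; mem=10
  op23 P1: load  L6 → S/S/I/I on L6; bus BusRd Flush; mem=27
  op24 P1: load  L5 → S/S/S/I on L5; bus BusRd; mem=15
  op25 P3: load  L5 → S/S/S/S on L5; bus BusRd; mem=15
  op26 P3: load  L5 → S/S/S/S on L5; bus (none); mem=15
  op27 P2: load  L5 → S/S/S/S on L5; bus (none); mem=15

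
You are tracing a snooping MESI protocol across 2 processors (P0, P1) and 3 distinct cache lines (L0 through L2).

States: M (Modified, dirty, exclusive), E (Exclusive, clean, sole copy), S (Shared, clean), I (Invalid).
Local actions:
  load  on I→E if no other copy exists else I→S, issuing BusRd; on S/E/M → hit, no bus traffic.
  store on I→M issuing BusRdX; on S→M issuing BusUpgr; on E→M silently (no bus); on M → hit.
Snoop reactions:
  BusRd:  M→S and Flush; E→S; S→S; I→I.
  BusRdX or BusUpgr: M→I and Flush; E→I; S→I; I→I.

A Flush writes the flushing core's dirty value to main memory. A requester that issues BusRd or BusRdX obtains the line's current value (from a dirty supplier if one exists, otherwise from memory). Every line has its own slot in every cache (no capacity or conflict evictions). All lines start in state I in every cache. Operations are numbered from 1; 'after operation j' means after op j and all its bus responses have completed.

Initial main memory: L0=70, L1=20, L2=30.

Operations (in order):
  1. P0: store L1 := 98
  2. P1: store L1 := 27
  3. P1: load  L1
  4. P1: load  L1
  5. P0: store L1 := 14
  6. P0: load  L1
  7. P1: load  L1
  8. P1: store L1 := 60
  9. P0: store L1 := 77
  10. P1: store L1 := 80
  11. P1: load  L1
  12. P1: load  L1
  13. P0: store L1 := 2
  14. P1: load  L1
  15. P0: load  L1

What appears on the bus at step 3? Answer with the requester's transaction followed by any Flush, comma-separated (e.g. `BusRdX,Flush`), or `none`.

  op1 P0: store L1 := 98 → M/I on L1; bus BusRdX; mem=20
  op2 P1: store L1 := 27 → I/M on L1; bus BusRdX Flush; mem=98
  op3 P1: load  L1 → I/M on L1; bus (none); mem=98
  op4 P1: load  L1 → I/M on L1; bus (none); mem=98
  op5 P0: store L1 := 14 → M/I on L1; bus BusRdX Flush; mem=27
  op6 P0: load  L1 → M/I on L1; bus (none); mem=27
  op7 P1: load  L1 → S/S on L1; bus BusRd Flush; mem=14
  op8 P1: store L1 := 60 → I/M on L1; bus BusUpgr; mem=14
  op9 P0: store L1 := 77 → M/I on L1; bus BusRdX Flush; mem=60
  op10 P1: store L1 := 80 → I/M on L1; bus BusRdX Flush; mem=77
  op11 P1: load  L1 → I/M on L1; bus (none); mem=77
  op12 P1: load  L1 → I/M on L1; bus (none); mem=77
  op13 P0: store L1 := 2 → M/I on L1; bus BusRdX Flush; mem=80
  op14 P1: load  L1 → S/S on L1; bus BusRd Flush; mem=2
  op15 P0: load  L1 → S/S on L1; bus (none); mem=2

bus = none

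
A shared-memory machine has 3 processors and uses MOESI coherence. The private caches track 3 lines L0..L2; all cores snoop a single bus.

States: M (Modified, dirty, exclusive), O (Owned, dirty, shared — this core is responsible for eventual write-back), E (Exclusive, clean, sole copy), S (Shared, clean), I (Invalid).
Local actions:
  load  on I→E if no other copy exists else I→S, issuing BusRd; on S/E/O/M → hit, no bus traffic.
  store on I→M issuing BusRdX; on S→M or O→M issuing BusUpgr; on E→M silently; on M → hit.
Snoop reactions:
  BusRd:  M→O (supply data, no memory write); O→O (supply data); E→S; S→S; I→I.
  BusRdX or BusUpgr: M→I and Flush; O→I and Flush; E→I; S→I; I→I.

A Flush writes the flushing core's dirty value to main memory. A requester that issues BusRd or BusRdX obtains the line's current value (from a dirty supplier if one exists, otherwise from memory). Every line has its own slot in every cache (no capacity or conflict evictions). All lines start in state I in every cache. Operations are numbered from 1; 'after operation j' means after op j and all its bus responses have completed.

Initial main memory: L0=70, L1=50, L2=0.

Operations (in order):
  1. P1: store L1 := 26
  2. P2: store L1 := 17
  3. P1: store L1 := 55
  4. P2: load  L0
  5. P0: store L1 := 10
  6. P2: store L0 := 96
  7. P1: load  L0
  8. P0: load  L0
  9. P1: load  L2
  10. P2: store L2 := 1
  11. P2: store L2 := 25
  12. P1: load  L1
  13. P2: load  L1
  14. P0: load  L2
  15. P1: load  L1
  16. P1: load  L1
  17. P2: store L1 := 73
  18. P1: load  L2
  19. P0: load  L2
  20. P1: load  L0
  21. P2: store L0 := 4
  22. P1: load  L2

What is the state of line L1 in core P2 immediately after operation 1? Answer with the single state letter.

[1] P1: store L1 := 26 | P0:I, P1:M(26), P2:I | bus: BusRdX
[2] P2: store L1 := 17 | P0:I, P1:I, P2:M(17) | bus: BusRdX,Flush
[3] P1: store L1 := 55 | P0:I, P1:M(55), P2:I | bus: BusRdX,Flush
[4] P2: load  L0 | P0:I, P1:I, P2:E(70) | bus: BusRd
[5] P0: store L1 := 10 | P0:M(10), P1:I, P2:I | bus: BusRdX,Flush
[6] P2: store L0 := 96 | P0:I, P1:I, P2:M(96) | bus: none
[7] P1: load  L0 | P0:I, P1:S(96), P2:O(96) | bus: BusRd
[8] P0: load  L0 | P0:S(96), P1:S(96), P2:O(96) | bus: BusRd
[9] P1: load  L2 | P0:I, P1:E(0), P2:I | bus: BusRd
[10] P2: store L2 := 1 | P0:I, P1:I, P2:M(1) | bus: BusRdX
[11] P2: store L2 := 25 | P0:I, P1:I, P2:M(25) | bus: none
[12] P1: load  L1 | P0:O(10), P1:S(10), P2:I | bus: BusRd
[13] P2: load  L1 | P0:O(10), P1:S(10), P2:S(10) | bus: BusRd
[14] P0: load  L2 | P0:S(25), P1:I, P2:O(25) | bus: BusRd
[15] P1: load  L1 | P0:O(10), P1:S(10), P2:S(10) | bus: none
[16] P1: load  L1 | P0:O(10), P1:S(10), P2:S(10) | bus: none
[17] P2: store L1 := 73 | P0:I, P1:I, P2:M(73) | bus: BusUpgr,Flush
[18] P1: load  L2 | P0:S(25), P1:S(25), P2:O(25) | bus: BusRd
[19] P0: load  L2 | P0:S(25), P1:S(25), P2:O(25) | bus: none
[20] P1: load  L0 | P0:S(96), P1:S(96), P2:O(96) | bus: none
[21] P2: store L0 := 4 | P0:I, P1:I, P2:M(4) | bus: BusUpgr
[22] P1: load  L2 | P0:S(25), P1:S(25), P2:O(25) | bus: none

state = I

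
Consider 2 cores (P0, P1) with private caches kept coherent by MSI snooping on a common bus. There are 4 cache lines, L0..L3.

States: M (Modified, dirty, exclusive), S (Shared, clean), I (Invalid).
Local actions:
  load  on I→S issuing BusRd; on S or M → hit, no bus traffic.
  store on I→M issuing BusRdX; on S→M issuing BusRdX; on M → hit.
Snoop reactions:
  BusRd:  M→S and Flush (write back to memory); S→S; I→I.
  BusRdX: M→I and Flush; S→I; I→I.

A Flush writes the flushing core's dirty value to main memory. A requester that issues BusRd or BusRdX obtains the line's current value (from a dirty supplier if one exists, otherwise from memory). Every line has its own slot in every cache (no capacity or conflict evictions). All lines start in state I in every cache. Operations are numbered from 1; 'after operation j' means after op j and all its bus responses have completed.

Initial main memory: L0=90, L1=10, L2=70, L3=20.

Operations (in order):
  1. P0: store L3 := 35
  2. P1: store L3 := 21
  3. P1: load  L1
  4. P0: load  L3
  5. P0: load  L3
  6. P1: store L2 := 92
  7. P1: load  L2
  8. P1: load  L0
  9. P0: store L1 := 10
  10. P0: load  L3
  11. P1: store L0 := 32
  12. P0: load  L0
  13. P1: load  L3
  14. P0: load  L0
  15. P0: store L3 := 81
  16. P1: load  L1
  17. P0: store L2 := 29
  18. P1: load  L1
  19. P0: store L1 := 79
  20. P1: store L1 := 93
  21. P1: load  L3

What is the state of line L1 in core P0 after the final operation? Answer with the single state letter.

state = I

1. P0: store L3 := 35  bus=[BusRdX]  L3: P0=M P1=I  mem[L3]=20
2. P1: store L3 := 21  bus=[BusRdX,Flush]  L3: P0=I P1=M  mem[L3]=35
3. P1: load  L1  bus=[BusRd]  L1: P0=I P1=S  mem[L1]=10
4. P0: load  L3  bus=[BusRd,Flush]  L3: P0=S P1=S  mem[L3]=21
5. P0: load  L3  bus=[-]  L3: P0=S P1=S  mem[L3]=21
6. P1: store L2 := 92  bus=[BusRdX]  L2: P0=I P1=M  mem[L2]=70
7. P1: load  L2  bus=[-]  L2: P0=I P1=M  mem[L2]=70
8. P1: load  L0  bus=[BusRd]  L0: P0=I P1=S  mem[L0]=90
9. P0: store L1 := 10  bus=[BusRdX]  L1: P0=M P1=I  mem[L1]=10
10. P0: load  L3  bus=[-]  L3: P0=S P1=S  mem[L3]=21
11. P1: store L0 := 32  bus=[BusRdX]  L0: P0=I P1=M  mem[L0]=90
12. P0: load  L0  bus=[BusRd,Flush]  L0: P0=S P1=S  mem[L0]=32
13. P1: load  L3  bus=[-]  L3: P0=S P1=S  mem[L3]=21
14. P0: load  L0  bus=[-]  L0: P0=S P1=S  mem[L0]=32
15. P0: store L3 := 81  bus=[BusRdX]  L3: P0=M P1=I  mem[L3]=21
16. P1: load  L1  bus=[BusRd,Flush]  L1: P0=S P1=S  mem[L1]=10
17. P0: store L2 := 29  bus=[BusRdX,Flush]  L2: P0=M P1=I  mem[L2]=92
18. P1: load  L1  bus=[-]  L1: P0=S P1=S  mem[L1]=10
19. P0: store L1 := 79  bus=[BusRdX]  L1: P0=M P1=I  mem[L1]=10
20. P1: store L1 := 93  bus=[BusRdX,Flush]  L1: P0=I P1=M  mem[L1]=79
21. P1: load  L3  bus=[BusRd,Flush]  L3: P0=S P1=S  mem[L3]=81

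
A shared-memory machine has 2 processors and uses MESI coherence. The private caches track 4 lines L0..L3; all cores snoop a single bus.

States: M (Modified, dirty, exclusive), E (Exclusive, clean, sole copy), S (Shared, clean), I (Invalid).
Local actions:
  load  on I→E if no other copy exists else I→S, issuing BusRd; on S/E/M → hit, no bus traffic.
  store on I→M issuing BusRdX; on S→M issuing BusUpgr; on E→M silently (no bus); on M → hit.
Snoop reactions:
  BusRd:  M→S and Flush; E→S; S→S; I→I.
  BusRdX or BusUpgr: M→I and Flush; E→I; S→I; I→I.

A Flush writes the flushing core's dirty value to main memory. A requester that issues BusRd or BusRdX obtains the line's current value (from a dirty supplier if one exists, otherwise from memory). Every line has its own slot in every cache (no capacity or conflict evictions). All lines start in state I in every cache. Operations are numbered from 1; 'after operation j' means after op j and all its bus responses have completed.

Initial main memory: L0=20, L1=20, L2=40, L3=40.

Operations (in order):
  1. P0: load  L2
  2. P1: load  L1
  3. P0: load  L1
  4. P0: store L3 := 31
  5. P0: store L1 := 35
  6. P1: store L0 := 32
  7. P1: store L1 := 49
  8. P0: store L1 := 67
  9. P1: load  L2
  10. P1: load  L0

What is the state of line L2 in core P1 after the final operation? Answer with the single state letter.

state = S

1. P0: load  L2  bus=[BusRd]  L2: P0=E P1=I  mem[L2]=40
2. P1: load  L1  bus=[BusRd]  L1: P0=I P1=E  mem[L1]=20
3. P0: load  L1  bus=[BusRd]  L1: P0=S P1=S  mem[L1]=20
4. P0: store L3 := 31  bus=[BusRdX]  L3: P0=M P1=I  mem[L3]=40
5. P0: store L1 := 35  bus=[BusUpgr]  L1: P0=M P1=I  mem[L1]=20
6. P1: store L0 := 32  bus=[BusRdX]  L0: P0=I P1=M  mem[L0]=20
7. P1: store L1 := 49  bus=[BusRdX,Flush]  L1: P0=I P1=M  mem[L1]=35
8. P0: store L1 := 67  bus=[BusRdX,Flush]  L1: P0=M P1=I  mem[L1]=49
9. P1: load  L2  bus=[BusRd]  L2: P0=S P1=S  mem[L2]=40
10. P1: load  L0  bus=[-]  L0: P0=I P1=M  mem[L0]=20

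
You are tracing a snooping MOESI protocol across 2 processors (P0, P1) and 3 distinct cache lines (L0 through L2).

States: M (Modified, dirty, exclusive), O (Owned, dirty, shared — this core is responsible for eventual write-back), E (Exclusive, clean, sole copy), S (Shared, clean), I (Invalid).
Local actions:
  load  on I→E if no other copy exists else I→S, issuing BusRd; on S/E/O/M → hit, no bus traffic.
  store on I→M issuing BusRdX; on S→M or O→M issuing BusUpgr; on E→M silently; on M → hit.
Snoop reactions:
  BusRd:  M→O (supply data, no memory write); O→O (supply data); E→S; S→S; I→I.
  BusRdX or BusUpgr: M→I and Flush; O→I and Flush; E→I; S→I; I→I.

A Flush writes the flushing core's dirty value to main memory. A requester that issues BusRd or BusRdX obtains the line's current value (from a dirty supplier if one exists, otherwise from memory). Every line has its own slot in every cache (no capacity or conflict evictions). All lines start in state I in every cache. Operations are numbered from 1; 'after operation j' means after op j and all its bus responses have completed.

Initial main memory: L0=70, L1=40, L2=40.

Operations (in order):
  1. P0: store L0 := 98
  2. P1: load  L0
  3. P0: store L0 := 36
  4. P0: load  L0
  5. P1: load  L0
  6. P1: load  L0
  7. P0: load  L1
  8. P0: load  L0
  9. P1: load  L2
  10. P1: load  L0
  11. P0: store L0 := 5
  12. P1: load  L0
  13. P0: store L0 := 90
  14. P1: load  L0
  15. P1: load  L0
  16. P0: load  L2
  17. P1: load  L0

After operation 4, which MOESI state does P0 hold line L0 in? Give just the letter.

[1] P0: store L0 := 98 | P0:M(98), P1:I | bus: BusRdX
[2] P1: load  L0 | P0:O(98), P1:S(98) | bus: BusRd
[3] P0: store L0 := 36 | P0:M(36), P1:I | bus: BusUpgr
[4] P0: load  L0 | P0:M(36), P1:I | bus: none
[5] P1: load  L0 | P0:O(36), P1:S(36) | bus: BusRd
[6] P1: load  L0 | P0:O(36), P1:S(36) | bus: none
[7] P0: load  L1 | P0:E(40), P1:I | bus: BusRd
[8] P0: load  L0 | P0:O(36), P1:S(36) | bus: none
[9] P1: load  L2 | P0:I, P1:E(40) | bus: BusRd
[10] P1: load  L0 | P0:O(36), P1:S(36) | bus: none
[11] P0: store L0 := 5 | P0:M(5), P1:I | bus: BusUpgr
[12] P1: load  L0 | P0:O(5), P1:S(5) | bus: BusRd
[13] P0: store L0 := 90 | P0:M(90), P1:I | bus: BusUpgr
[14] P1: load  L0 | P0:O(90), P1:S(90) | bus: BusRd
[15] P1: load  L0 | P0:O(90), P1:S(90) | bus: none
[16] P0: load  L2 | P0:S(40), P1:S(40) | bus: BusRd
[17] P1: load  L0 | P0:O(90), P1:S(90) | bus: none

state = M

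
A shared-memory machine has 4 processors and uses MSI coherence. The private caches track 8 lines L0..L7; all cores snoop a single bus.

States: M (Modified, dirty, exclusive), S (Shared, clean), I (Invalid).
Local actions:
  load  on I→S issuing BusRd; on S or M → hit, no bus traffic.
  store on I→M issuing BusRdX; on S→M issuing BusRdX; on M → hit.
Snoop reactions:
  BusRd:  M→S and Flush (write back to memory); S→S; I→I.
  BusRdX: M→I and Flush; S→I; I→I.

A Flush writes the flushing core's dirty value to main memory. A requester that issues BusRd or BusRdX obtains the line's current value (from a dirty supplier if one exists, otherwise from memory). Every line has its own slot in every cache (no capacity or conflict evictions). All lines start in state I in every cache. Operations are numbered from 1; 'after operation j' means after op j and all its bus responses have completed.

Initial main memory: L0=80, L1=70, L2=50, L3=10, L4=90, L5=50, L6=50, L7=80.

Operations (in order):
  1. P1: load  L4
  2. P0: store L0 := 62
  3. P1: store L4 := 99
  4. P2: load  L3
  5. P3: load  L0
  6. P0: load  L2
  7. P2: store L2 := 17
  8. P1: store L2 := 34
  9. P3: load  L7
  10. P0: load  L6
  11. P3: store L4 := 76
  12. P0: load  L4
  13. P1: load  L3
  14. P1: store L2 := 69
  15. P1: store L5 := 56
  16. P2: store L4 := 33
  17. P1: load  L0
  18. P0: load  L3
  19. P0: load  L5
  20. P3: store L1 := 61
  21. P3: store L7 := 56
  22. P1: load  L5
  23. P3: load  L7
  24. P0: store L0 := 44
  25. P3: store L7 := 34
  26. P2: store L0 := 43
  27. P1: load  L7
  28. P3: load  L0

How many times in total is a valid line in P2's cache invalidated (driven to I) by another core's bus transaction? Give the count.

invalidations = 1

  op1 P1: load  L4 → I/S/I/I on L4; bus BusRd; mem=90
  op2 P0: store L0 := 62 → M/I/I/I on L0; bus BusRdX; mem=80
  op3 P1: store L4 := 99 → I/M/I/I on L4; bus BusRdX; mem=90
  op4 P2: load  L3 → I/I/S/I on L3; bus BusRd; mem=10
  op5 P3: load  L0 → S/I/I/S on L0; bus BusRd Flush; mem=62
  op6 P0: load  L2 → S/I/I/I on L2; bus BusRd; mem=50
  op7 P2: store L2 := 17 → I/I/M/I on L2; bus BusRdX; mem=50
  op8 P1: store L2 := 34 → I/M/I/I on L2; bus BusRdX Flush; mem=17
  op9 P3: load  L7 → I/I/I/S on L7; bus BusRd; mem=80
  op10 P0: load  L6 → S/I/I/I on L6; bus BusRd; mem=50
  op11 P3: store L4 := 76 → I/I/I/M on L4; bus BusRdX Flush; mem=99
  op12 P0: load  L4 → S/I/I/S on L4; bus BusRd Flush; mem=76
  op13 P1: load  L3 → I/S/S/I on L3; bus BusRd; mem=10
  op14 P1: store L2 := 69 → I/M/I/I on L2; bus (none); mem=17
  op15 P1: store L5 := 56 → I/M/I/I on L5; bus BusRdX; mem=50
  op16 P2: store L4 := 33 → I/I/M/I on L4; bus BusRdX; mem=76
  op17 P1: load  L0 → S/S/I/S on L0; bus BusRd; mem=62
  op18 P0: load  L3 → S/S/S/I on L3; bus BusRd; mem=10
  op19 P0: load  L5 → S/S/I/I on L5; bus BusRd Flush; mem=56
  op20 P3: store L1 := 61 → I/I/I/M on L1; bus BusRdX; mem=70
  op21 P3: store L7 := 56 → I/I/I/M on L7; bus BusRdX; mem=80
  op22 P1: load  L5 → S/S/I/I on L5; bus (none); mem=56
  op23 P3: load  L7 → I/I/I/M on L7; bus (none); mem=80
  op24 P0: store L0 := 44 → M/I/I/I on L0; bus BusRdX; mem=62
  op25 P3: store L7 := 34 → I/I/I/M on L7; bus (none); mem=80
  op26 P2: store L0 := 43 → I/I/M/I on L0; bus BusRdX Flush; mem=44
  op27 P1: load  L7 → I/S/I/S on L7; bus BusRd Flush; mem=34
  op28 P3: load  L0 → I/I/S/S on L0; bus BusRd Flush; mem=43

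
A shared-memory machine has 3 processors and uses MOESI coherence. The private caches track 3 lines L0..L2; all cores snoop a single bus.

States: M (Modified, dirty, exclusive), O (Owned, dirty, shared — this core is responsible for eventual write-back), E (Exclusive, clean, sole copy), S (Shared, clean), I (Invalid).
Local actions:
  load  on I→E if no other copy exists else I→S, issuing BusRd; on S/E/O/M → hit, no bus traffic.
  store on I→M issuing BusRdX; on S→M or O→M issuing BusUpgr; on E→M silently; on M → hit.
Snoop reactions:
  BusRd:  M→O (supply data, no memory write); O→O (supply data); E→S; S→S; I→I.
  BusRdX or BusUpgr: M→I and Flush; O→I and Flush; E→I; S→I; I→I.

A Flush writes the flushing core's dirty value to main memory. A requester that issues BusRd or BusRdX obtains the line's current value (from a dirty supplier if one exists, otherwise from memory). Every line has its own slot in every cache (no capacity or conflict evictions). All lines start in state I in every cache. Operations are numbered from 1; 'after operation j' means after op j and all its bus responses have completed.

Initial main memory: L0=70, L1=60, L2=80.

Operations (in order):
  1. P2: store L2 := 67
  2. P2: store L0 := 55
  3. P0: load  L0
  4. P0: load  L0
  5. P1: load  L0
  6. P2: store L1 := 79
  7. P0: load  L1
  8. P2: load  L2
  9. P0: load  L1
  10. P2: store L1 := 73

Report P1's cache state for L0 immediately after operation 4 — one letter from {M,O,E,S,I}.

state = I

step 1: P2: store L2 := 67  ⟶  IIM  (L2)  txn=BusRdX  M[L2]=80
step 2: P2: store L0 := 55  ⟶  IIM  (L0)  txn=BusRdX  M[L0]=70
step 3: P0: load  L0  ⟶  SIO  (L0)  txn=BusRd  M[L0]=70
step 4: P0: load  L0  ⟶  SIO  (L0)  txn=∅  M[L0]=70
step 5: P1: load  L0  ⟶  SSO  (L0)  txn=BusRd  M[L0]=70
step 6: P2: store L1 := 79  ⟶  IIM  (L1)  txn=BusRdX  M[L1]=60
step 7: P0: load  L1  ⟶  SIO  (L1)  txn=BusRd  M[L1]=60
step 8: P2: load  L2  ⟶  IIM  (L2)  txn=∅  M[L2]=80
step 9: P0: load  L1  ⟶  SIO  (L1)  txn=∅  M[L1]=60
step 10: P2: store L1 := 73  ⟶  IIM  (L1)  txn=BusUpgr  M[L1]=60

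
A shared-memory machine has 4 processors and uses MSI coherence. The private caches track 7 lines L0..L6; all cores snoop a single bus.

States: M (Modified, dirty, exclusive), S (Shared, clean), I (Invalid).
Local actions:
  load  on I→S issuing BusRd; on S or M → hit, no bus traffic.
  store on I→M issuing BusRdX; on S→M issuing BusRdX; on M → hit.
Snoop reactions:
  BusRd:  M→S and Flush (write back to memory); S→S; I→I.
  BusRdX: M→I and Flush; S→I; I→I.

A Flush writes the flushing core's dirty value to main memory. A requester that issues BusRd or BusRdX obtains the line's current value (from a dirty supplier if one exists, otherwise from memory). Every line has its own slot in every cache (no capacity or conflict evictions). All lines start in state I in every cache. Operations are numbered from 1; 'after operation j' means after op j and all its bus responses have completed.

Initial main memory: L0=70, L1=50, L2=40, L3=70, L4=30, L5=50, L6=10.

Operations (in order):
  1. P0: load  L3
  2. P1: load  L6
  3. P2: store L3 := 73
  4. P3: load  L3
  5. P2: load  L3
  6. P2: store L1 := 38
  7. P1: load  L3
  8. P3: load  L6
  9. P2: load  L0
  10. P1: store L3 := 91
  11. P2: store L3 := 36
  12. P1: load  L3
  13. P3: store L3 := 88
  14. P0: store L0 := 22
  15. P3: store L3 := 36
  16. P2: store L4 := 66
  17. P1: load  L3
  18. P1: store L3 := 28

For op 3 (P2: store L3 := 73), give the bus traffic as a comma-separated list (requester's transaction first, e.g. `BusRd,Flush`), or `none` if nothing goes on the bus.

  op1 P0: load  L3 → S/I/I/I on L3; bus BusRd; mem=70
  op2 P1: load  L6 → I/S/I/I on L6; bus BusRd; mem=10
  op3 P2: store L3 := 73 → I/I/M/I on L3; bus BusRdX; mem=70
  op4 P3: load  L3 → I/I/S/S on L3; bus BusRd Flush; mem=73
  op5 P2: load  L3 → I/I/S/S on L3; bus (none); mem=73
  op6 P2: store L1 := 38 → I/I/M/I on L1; bus BusRdX; mem=50
  op7 P1: load  L3 → I/S/S/S on L3; bus BusRd; mem=73
  op8 P3: load  L6 → I/S/I/S on L6; bus BusRd; mem=10
  op9 P2: load  L0 → I/I/S/I on L0; bus BusRd; mem=70
  op10 P1: store L3 := 91 → I/M/I/I on L3; bus BusRdX; mem=73
  op11 P2: store L3 := 36 → I/I/M/I on L3; bus BusRdX Flush; mem=91
  op12 P1: load  L3 → I/S/S/I on L3; bus BusRd Flush; mem=36
  op13 P3: store L3 := 88 → I/I/I/M on L3; bus BusRdX; mem=36
  op14 P0: store L0 := 22 → M/I/I/I on L0; bus BusRdX; mem=70
  op15 P3: store L3 := 36 → I/I/I/M on L3; bus (none); mem=36
  op16 P2: store L4 := 66 → I/I/M/I on L4; bus BusRdX; mem=30
  op17 P1: load  L3 → I/S/I/S on L3; bus BusRd Flush; mem=36
  op18 P1: store L3 := 28 → I/M/I/I on L3; bus BusRdX; mem=36

bus = BusRdX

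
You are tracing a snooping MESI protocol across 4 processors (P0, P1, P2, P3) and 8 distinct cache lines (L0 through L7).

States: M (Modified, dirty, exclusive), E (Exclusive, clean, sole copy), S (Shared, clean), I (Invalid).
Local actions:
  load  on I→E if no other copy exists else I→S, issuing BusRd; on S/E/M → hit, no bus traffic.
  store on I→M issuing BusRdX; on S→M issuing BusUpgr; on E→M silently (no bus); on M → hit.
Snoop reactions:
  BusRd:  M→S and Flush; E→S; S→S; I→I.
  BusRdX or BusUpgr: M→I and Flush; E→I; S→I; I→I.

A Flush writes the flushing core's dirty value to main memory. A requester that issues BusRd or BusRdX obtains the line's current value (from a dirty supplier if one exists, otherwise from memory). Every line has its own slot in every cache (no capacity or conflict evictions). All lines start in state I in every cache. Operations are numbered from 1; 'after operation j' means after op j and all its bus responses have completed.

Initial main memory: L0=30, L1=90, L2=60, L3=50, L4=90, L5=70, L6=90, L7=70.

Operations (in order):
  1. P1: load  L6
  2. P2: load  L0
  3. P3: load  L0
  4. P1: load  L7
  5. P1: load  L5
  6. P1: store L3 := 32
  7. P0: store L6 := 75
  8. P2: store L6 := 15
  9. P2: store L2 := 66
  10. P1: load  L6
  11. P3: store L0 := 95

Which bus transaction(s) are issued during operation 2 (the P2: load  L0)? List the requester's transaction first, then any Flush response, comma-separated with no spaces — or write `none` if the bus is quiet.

bus = BusRd

[1] P1: load  L6 | P0:I, P1:E(90), P2:I, P3:I | bus: BusRd
[2] P2: load  L0 | P0:I, P1:I, P2:E(30), P3:I | bus: BusRd
[3] P3: load  L0 | P0:I, P1:I, P2:S(30), P3:S(30) | bus: BusRd
[4] P1: load  L7 | P0:I, P1:E(70), P2:I, P3:I | bus: BusRd
[5] P1: load  L5 | P0:I, P1:E(70), P2:I, P3:I | bus: BusRd
[6] P1: store L3 := 32 | P0:I, P1:M(32), P2:I, P3:I | bus: BusRdX
[7] P0: store L6 := 75 | P0:M(75), P1:I, P2:I, P3:I | bus: BusRdX
[8] P2: store L6 := 15 | P0:I, P1:I, P2:M(15), P3:I | bus: BusRdX,Flush
[9] P2: store L2 := 66 | P0:I, P1:I, P2:M(66), P3:I | bus: BusRdX
[10] P1: load  L6 | P0:I, P1:S(15), P2:S(15), P3:I | bus: BusRd,Flush
[11] P3: store L0 := 95 | P0:I, P1:I, P2:I, P3:M(95) | bus: BusUpgr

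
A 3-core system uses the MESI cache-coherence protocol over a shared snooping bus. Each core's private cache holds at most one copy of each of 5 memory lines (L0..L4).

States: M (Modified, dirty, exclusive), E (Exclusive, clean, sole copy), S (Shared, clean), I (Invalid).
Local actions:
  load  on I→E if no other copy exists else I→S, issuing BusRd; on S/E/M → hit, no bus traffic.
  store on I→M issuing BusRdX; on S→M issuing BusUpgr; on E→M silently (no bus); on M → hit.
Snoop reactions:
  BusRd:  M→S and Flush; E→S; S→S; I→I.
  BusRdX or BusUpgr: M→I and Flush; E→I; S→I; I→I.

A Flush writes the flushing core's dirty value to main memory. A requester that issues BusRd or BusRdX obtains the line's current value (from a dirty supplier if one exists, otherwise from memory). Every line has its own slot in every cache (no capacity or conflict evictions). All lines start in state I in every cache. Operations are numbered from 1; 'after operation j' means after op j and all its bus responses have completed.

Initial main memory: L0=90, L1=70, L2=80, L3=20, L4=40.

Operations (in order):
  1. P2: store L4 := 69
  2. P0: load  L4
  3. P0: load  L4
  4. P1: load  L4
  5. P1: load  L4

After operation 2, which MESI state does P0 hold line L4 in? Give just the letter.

state = S

  op1 P2: store L4 := 69 → I/I/M on L4; bus BusRdX; mem=40
  op2 P0: load  L4 → S/I/S on L4; bus BusRd Flush; mem=69
  op3 P0: load  L4 → S/I/S on L4; bus (none); mem=69
  op4 P1: load  L4 → S/S/S on L4; bus BusRd; mem=69
  op5 P1: load  L4 → S/S/S on L4; bus (none); mem=69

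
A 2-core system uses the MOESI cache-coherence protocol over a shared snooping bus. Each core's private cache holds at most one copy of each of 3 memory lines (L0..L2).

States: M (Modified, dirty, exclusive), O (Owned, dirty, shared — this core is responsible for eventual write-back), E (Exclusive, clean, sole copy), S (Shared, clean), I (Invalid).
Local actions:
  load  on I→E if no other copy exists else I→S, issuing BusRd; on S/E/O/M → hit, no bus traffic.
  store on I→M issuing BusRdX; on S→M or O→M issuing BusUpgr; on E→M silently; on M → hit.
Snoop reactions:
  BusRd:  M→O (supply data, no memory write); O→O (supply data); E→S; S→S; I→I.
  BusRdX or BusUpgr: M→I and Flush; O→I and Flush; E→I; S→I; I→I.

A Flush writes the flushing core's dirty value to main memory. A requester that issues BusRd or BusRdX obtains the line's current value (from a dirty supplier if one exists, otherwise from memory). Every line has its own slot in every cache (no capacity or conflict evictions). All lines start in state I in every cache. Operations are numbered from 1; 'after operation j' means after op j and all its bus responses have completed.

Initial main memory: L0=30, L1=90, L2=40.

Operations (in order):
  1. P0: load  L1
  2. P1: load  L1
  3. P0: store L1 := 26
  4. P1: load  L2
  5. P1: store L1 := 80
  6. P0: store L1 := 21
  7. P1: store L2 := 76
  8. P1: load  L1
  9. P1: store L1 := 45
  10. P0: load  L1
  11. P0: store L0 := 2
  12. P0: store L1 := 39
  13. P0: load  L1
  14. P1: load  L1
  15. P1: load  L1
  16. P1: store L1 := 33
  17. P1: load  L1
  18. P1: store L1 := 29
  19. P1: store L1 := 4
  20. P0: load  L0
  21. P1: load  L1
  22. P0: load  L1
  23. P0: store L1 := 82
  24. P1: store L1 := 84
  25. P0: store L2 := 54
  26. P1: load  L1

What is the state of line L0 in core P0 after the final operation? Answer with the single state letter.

state = M

1. P0: load  L1  bus=[BusRd]  L1: P0=E P1=I  mem[L1]=90
2. P1: load  L1  bus=[BusRd]  L1: P0=S P1=S  mem[L1]=90
3. P0: store L1 := 26  bus=[BusUpgr]  L1: P0=M P1=I  mem[L1]=90
4. P1: load  L2  bus=[BusRd]  L2: P0=I P1=E  mem[L2]=40
5. P1: store L1 := 80  bus=[BusRdX,Flush]  L1: P0=I P1=M  mem[L1]=26
6. P0: store L1 := 21  bus=[BusRdX,Flush]  L1: P0=M P1=I  mem[L1]=80
7. P1: store L2 := 76  bus=[-]  L2: P0=I P1=M  mem[L2]=40
8. P1: load  L1  bus=[BusRd]  L1: P0=O P1=S  mem[L1]=80
9. P1: store L1 := 45  bus=[BusUpgr,Flush]  L1: P0=I P1=M  mem[L1]=21
10. P0: load  L1  bus=[BusRd]  L1: P0=S P1=O  mem[L1]=21
11. P0: store L0 := 2  bus=[BusRdX]  L0: P0=M P1=I  mem[L0]=30
12. P0: store L1 := 39  bus=[BusUpgr,Flush]  L1: P0=M P1=I  mem[L1]=45
13. P0: load  L1  bus=[-]  L1: P0=M P1=I  mem[L1]=45
14. P1: load  L1  bus=[BusRd]  L1: P0=O P1=S  mem[L1]=45
15. P1: load  L1  bus=[-]  L1: P0=O P1=S  mem[L1]=45
16. P1: store L1 := 33  bus=[BusUpgr,Flush]  L1: P0=I P1=M  mem[L1]=39
17. P1: load  L1  bus=[-]  L1: P0=I P1=M  mem[L1]=39
18. P1: store L1 := 29  bus=[-]  L1: P0=I P1=M  mem[L1]=39
19. P1: store L1 := 4  bus=[-]  L1: P0=I P1=M  mem[L1]=39
20. P0: load  L0  bus=[-]  L0: P0=M P1=I  mem[L0]=30
21. P1: load  L1  bus=[-]  L1: P0=I P1=M  mem[L1]=39
22. P0: load  L1  bus=[BusRd]  L1: P0=S P1=O  mem[L1]=39
23. P0: store L1 := 82  bus=[BusUpgr,Flush]  L1: P0=M P1=I  mem[L1]=4
24. P1: store L1 := 84  bus=[BusRdX,Flush]  L1: P0=I P1=M  mem[L1]=82
25. P0: store L2 := 54  bus=[BusRdX,Flush]  L2: P0=M P1=I  mem[L2]=76
26. P1: load  L1  bus=[-]  L1: P0=I P1=M  mem[L1]=82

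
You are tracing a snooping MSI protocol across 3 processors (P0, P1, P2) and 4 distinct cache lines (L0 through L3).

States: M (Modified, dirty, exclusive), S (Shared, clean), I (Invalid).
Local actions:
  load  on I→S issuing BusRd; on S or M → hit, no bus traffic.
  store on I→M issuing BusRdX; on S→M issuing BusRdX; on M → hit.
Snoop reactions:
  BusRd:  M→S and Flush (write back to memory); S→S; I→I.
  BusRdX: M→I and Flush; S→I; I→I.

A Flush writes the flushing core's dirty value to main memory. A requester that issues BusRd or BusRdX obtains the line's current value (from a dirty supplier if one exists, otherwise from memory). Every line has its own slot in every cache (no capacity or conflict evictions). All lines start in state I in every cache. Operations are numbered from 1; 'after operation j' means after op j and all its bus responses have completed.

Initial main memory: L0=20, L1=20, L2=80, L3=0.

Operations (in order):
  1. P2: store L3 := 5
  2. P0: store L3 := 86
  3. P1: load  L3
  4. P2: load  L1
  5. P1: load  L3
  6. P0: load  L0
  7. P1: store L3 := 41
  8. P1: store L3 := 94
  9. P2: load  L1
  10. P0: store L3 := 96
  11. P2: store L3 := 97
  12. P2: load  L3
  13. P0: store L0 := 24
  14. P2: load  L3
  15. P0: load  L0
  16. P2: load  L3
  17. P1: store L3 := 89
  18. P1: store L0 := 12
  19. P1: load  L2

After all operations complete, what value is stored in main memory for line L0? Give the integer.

step 1: P2: store L3 := 5  ⟶  IIM  (L3)  txn=BusRdX  M[L3]=0
step 2: P0: store L3 := 86  ⟶  MII  (L3)  txn=BusRdX+Flush  M[L3]=5
step 3: P1: load  L3  ⟶  SSI  (L3)  txn=BusRd+Flush  M[L3]=86
step 4: P2: load  L1  ⟶  IIS  (L1)  txn=BusRd  M[L1]=20
step 5: P1: load  L3  ⟶  SSI  (L3)  txn=∅  M[L3]=86
step 6: P0: load  L0  ⟶  SII  (L0)  txn=BusRd  M[L0]=20
step 7: P1: store L3 := 41  ⟶  IMI  (L3)  txn=BusRdX  M[L3]=86
step 8: P1: store L3 := 94  ⟶  IMI  (L3)  txn=∅  M[L3]=86
step 9: P2: load  L1  ⟶  IIS  (L1)  txn=∅  M[L1]=20
step 10: P0: store L3 := 96  ⟶  MII  (L3)  txn=BusRdX+Flush  M[L3]=94
step 11: P2: store L3 := 97  ⟶  IIM  (L3)  txn=BusRdX+Flush  M[L3]=96
step 12: P2: load  L3  ⟶  IIM  (L3)  txn=∅  M[L3]=96
step 13: P0: store L0 := 24  ⟶  MII  (L0)  txn=BusRdX  M[L0]=20
step 14: P2: load  L3  ⟶  IIM  (L3)  txn=∅  M[L3]=96
step 15: P0: load  L0  ⟶  MII  (L0)  txn=∅  M[L0]=20
step 16: P2: load  L3  ⟶  IIM  (L3)  txn=∅  M[L3]=96
step 17: P1: store L3 := 89  ⟶  IMI  (L3)  txn=BusRdX+Flush  M[L3]=97
step 18: P1: store L0 := 12  ⟶  IMI  (L0)  txn=BusRdX+Flush  M[L0]=24
step 19: P1: load  L2  ⟶  ISI  (L2)  txn=BusRd  M[L2]=80

memory[L0] = 24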